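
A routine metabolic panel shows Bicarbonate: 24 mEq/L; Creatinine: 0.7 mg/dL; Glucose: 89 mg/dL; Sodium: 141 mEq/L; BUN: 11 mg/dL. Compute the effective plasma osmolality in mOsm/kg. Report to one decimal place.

286.9 mOsm/kg

Effective osmolality excludes urea (freely permeant across cell membranes):
2·Na + glucose/18
= 2·141 + 89/18
= 282 + 4.94
= 286.94 mOsm/kg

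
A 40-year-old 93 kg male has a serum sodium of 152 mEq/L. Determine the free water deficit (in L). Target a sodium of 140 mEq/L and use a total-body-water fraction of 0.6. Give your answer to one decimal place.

TBW = 0.6 · 93 = 55.8 L
Free water deficit = TBW · (Na/140 − 1)
= 55.8 · (152/140 − 1)
= 55.8 · 0.0857
= 4.78 L

4.8 L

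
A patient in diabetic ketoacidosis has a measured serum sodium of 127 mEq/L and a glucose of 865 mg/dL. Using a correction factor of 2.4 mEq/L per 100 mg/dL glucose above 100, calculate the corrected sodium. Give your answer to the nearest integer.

145 mEq/L

Corrected Na = measured Na + 2.4 · (glucose − 100)/100
= 127 + 2.4 · (865 − 100)/100
= 127 + 18.4
= 145.4 mEq/L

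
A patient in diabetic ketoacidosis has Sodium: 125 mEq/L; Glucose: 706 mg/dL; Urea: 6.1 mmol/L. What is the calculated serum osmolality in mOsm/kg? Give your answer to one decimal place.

295.3 mOsm/kg

Calculated osmolality = 2·Na + glucose/18 + urea
= 2·125 + 706/18 + 6.1
= 250 + 39.22 + 6.10
= 295.32 mOsm/kg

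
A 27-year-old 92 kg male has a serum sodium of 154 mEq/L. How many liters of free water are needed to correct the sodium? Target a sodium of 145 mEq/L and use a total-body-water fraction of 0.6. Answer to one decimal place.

TBW = 0.6 · 92 = 55.2 L
Free water deficit = TBW · (Na/145 − 1)
= 55.2 · (154/145 − 1)
= 55.2 · 0.0621
= 3.43 L

3.4 L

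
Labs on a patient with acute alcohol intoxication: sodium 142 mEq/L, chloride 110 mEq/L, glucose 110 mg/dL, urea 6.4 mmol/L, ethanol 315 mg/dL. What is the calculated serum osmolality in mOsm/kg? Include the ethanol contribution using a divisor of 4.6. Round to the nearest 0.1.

Calculated osmolality = 2·Na + glucose/18 + urea + ethanol/4.6
= 2·142 + 110/18 + 6.4 + 315/4.6
= 284 + 6.11 + 6.40 + 68.48
= 364.99 mOsm/kg

365.0 mOsm/kg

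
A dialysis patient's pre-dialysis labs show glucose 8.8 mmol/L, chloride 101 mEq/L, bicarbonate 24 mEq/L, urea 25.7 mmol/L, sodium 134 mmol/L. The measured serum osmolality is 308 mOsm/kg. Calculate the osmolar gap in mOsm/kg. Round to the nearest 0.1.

5.5 mOsm/kg

Calculated osmolality = 2·Na + glucose + urea
= 2·134 + 8.8 + 25.7
= 268 + 8.80 + 25.70
= 302.5 mOsm/kg ≈ 302.5 mOsm/kg
Osmolar gap = measured − calculated = 308 − 302.5 = 5.5 mOsm/kg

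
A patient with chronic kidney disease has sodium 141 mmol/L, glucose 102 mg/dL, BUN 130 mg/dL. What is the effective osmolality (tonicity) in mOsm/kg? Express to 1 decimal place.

287.7 mOsm/kg

Effective osmolality excludes urea (freely permeant across cell membranes):
2·Na + glucose/18
= 2·141 + 102/18
= 282 + 5.67
= 287.67 mOsm/kg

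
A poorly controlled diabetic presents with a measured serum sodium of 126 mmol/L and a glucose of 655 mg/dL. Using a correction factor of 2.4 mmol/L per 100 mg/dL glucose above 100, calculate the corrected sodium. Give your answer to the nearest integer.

Corrected Na = measured Na + 2.4 · (glucose − 100)/100
= 126 + 2.4 · (655 − 100)/100
= 126 + 13.3
= 139.3 mmol/L

139 mmol/L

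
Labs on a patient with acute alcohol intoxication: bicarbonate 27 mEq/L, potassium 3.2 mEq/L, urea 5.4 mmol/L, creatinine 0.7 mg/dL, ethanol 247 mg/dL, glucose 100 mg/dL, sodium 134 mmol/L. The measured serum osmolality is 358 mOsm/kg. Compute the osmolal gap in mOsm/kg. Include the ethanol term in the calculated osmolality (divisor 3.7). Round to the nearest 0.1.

12.3 mOsm/kg

Calculated osmolality = 2·Na + glucose/18 + urea + ethanol/3.7
= 2·134 + 100/18 + 5.4 + 247/3.7
= 268 + 5.56 + 5.40 + 66.76
= 345.72 mOsm/kg ≈ 345.7 mOsm/kg
Osmolar gap = measured − calculated = 358 − 345.7 = 12.3 mOsm/kg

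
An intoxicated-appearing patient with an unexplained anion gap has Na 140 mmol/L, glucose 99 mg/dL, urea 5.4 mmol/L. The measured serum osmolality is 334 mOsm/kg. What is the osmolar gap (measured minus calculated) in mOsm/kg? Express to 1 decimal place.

Calculated osmolality = 2·Na + glucose/18 + urea
= 2·140 + 99/18 + 5.4
= 280 + 5.50 + 5.40
= 290.9 mOsm/kg ≈ 290.9 mOsm/kg
Osmolar gap = measured − calculated = 334 − 290.9 = 43.1 mOsm/kg

43.1 mOsm/kg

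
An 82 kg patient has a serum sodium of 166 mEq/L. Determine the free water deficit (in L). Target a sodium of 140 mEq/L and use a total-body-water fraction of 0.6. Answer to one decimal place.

TBW = 0.6 · 82 = 49.2 L
Free water deficit = TBW · (Na/140 − 1)
= 49.2 · (166/140 − 1)
= 49.2 · 0.1857
= 9.14 L

9.1 L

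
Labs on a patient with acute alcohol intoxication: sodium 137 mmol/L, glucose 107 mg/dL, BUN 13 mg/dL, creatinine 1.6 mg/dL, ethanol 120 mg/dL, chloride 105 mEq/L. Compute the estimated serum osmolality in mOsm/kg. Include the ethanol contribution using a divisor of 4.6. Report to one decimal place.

Calculated osmolality = 2·Na + glucose/18 + BUN/2.8 + ethanol/4.6
= 2·137 + 107/18 + 13/2.8 + 120/4.6
= 274 + 5.94 + 4.64 + 26.09
= 310.67 mOsm/kg

310.7 mOsm/kg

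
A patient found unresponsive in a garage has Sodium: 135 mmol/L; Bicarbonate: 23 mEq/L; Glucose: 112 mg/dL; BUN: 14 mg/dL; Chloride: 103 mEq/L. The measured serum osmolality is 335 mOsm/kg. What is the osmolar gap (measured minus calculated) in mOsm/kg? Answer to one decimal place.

53.8 mOsm/kg

Calculated osmolality = 2·Na + glucose/18 + BUN/2.8
= 2·135 + 112/18 + 14/2.8
= 270 + 6.22 + 5
= 281.22 mOsm/kg ≈ 281.2 mOsm/kg
Osmolar gap = measured − calculated = 335 − 281.2 = 53.8 mOsm/kg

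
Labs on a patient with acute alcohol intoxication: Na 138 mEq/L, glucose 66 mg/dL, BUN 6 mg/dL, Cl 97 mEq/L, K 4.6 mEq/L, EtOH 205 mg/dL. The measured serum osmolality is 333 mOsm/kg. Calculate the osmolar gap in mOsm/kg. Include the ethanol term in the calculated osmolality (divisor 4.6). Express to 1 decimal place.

Calculated osmolality = 2·Na + glucose/18 + BUN/2.8 + ethanol/4.6
= 2·138 + 66/18 + 6/2.8 + 205/4.6
= 276 + 3.67 + 2.14 + 44.57
= 326.38 mOsm/kg ≈ 326.4 mOsm/kg
Osmolar gap = measured − calculated = 333 − 326.4 = 6.6 mOsm/kg

6.6 mOsm/kg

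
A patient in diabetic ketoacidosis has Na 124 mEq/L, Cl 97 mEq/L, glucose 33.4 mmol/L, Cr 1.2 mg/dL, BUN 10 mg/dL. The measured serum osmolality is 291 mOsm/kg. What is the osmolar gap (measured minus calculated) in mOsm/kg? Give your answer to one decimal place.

Calculated osmolality = 2·Na + glucose + BUN/2.8
= 2·124 + 33.4 + 10/2.8
= 248 + 33.40 + 3.57
= 284.97 mOsm/kg ≈ 285.0 mOsm/kg
Osmolar gap = measured − calculated = 291 − 285.0 = 6.0 mOsm/kg

6.0 mOsm/kg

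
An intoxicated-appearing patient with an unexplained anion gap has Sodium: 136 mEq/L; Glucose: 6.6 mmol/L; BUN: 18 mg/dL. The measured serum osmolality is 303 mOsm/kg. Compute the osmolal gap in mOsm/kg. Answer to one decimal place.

18.0 mOsm/kg

Calculated osmolality = 2·Na + glucose + BUN/2.8
= 2·136 + 6.6 + 18/2.8
= 272 + 6.60 + 6.43
= 285.03 mOsm/kg ≈ 285.0 mOsm/kg
Osmolar gap = measured − calculated = 303 − 285.0 = 18.0 mOsm/kg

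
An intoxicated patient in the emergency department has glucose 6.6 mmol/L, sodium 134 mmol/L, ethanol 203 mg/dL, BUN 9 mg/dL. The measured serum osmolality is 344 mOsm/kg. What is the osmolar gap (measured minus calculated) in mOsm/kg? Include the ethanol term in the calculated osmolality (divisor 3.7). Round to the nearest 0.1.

11.3 mOsm/kg

Calculated osmolality = 2·Na + glucose + BUN/2.8 + ethanol/3.7
= 2·134 + 6.6 + 9/2.8 + 203/3.7
= 268 + 6.60 + 3.21 + 54.86
= 332.67 mOsm/kg ≈ 332.7 mOsm/kg
Osmolar gap = measured − calculated = 344 − 332.7 = 11.3 mOsm/kg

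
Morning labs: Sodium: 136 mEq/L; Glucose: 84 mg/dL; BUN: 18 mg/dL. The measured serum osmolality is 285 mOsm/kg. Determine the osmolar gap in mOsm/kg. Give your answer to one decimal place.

1.9 mOsm/kg

Calculated osmolality = 2·Na + glucose/18 + BUN/2.8
= 2·136 + 84/18 + 18/2.8
= 272 + 4.67 + 6.43
= 283.1 mOsm/kg ≈ 283.1 mOsm/kg
Osmolar gap = measured − calculated = 285 − 283.1 = 1.9 mOsm/kg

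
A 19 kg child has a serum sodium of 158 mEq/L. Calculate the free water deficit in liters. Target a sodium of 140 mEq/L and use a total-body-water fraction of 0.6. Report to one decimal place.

TBW = 0.6 · 19 = 11.4 L
Free water deficit = TBW · (Na/140 − 1)
= 11.4 · (158/140 − 1)
= 11.4 · 0.1286
= 1.47 L

1.5 L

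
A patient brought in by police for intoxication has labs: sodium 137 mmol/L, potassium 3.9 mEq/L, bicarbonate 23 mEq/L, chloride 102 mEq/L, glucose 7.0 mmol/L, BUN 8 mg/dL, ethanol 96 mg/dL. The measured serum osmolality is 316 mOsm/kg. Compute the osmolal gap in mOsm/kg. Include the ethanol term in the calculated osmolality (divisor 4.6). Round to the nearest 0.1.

11.3 mOsm/kg

Calculated osmolality = 2·Na + glucose + BUN/2.8 + ethanol/4.6
= 2·137 + 7 + 8/2.8 + 96/4.6
= 274 + 7 + 2.86 + 20.87
= 304.73 mOsm/kg ≈ 304.7 mOsm/kg
Osmolar gap = measured − calculated = 316 − 304.7 = 11.3 mOsm/kg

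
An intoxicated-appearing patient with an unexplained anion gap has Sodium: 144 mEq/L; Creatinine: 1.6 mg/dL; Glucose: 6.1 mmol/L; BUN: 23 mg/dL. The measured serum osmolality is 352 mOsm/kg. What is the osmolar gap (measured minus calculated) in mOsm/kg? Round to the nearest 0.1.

49.7 mOsm/kg

Calculated osmolality = 2·Na + glucose + BUN/2.8
= 2·144 + 6.1 + 23/2.8
= 288 + 6.10 + 8.21
= 302.31 mOsm/kg ≈ 302.3 mOsm/kg
Osmolar gap = measured − calculated = 352 − 302.3 = 49.7 mOsm/kg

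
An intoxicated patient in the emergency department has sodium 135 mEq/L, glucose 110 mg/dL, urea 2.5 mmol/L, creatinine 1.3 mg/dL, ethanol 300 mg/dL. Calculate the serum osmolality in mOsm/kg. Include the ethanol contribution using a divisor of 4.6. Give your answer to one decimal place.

Calculated osmolality = 2·Na + glucose/18 + urea + ethanol/4.6
= 2·135 + 110/18 + 2.5 + 300/4.6
= 270 + 6.11 + 2.50 + 65.22
= 343.83 mOsm/kg

343.8 mOsm/kg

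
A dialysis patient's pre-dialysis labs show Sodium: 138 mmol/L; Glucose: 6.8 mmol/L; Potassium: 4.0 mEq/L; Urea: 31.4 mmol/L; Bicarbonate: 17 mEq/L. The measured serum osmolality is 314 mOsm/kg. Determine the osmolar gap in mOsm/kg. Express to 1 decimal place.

Calculated osmolality = 2·Na + glucose + urea
= 2·138 + 6.8 + 31.4
= 276 + 6.80 + 31.40
= 314.2 mOsm/kg ≈ 314.2 mOsm/kg
Osmolar gap = measured − calculated = 314 − 314.2 = -0.2 mOsm/kg

-0.2 mOsm/kg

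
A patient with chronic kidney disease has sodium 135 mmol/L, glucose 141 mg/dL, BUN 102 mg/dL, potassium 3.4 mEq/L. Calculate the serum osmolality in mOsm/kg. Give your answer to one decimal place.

Calculated osmolality = 2·Na + glucose/18 + BUN/2.8
= 2·135 + 141/18 + 102/2.8
= 270 + 7.83 + 36.43
= 314.26 mOsm/kg

314.3 mOsm/kg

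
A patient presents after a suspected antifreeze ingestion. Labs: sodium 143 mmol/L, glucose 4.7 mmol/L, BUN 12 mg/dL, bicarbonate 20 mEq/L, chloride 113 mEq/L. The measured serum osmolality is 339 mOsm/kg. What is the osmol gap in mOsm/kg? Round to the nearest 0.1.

44.0 mOsm/kg

Calculated osmolality = 2·Na + glucose + BUN/2.8
= 2·143 + 4.7 + 12/2.8
= 286 + 4.70 + 4.29
= 294.99 mOsm/kg ≈ 295.0 mOsm/kg
Osmolar gap = measured − calculated = 339 − 295.0 = 44.0 mOsm/kg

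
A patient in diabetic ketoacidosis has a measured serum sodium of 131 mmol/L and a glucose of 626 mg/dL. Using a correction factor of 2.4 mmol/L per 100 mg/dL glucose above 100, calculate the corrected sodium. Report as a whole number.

Corrected Na = measured Na + 2.4 · (glucose − 100)/100
= 131 + 2.4 · (626 − 100)/100
= 131 + 12.6
= 143.6 mmol/L

144 mmol/L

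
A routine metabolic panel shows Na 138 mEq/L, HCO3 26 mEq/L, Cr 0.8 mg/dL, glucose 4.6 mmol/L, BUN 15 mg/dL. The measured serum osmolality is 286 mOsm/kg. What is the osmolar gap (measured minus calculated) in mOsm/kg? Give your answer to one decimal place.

0.0 mOsm/kg

Calculated osmolality = 2·Na + glucose + BUN/2.8
= 2·138 + 4.6 + 15/2.8
= 276 + 4.60 + 5.36
= 285.96 mOsm/kg ≈ 286.0 mOsm/kg
Osmolar gap = measured − calculated = 286 − 286.0 = 0.0 mOsm/kg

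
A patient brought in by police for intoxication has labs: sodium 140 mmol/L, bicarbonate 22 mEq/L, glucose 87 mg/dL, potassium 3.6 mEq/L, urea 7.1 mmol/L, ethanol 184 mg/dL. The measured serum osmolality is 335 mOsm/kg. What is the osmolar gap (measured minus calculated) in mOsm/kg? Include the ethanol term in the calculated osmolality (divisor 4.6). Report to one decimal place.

Calculated osmolality = 2·Na + glucose/18 + urea + ethanol/4.6
= 2·140 + 87/18 + 7.1 + 184/4.6
= 280 + 4.83 + 7.10 + 40
= 331.93 mOsm/kg ≈ 331.9 mOsm/kg
Osmolar gap = measured − calculated = 335 − 331.9 = 3.1 mOsm/kg

3.1 mOsm/kg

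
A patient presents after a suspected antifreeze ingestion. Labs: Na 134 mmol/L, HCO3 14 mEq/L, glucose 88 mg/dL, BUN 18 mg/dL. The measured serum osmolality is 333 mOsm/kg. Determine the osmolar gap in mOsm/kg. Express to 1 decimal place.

53.7 mOsm/kg

Calculated osmolality = 2·Na + glucose/18 + BUN/2.8
= 2·134 + 88/18 + 18/2.8
= 268 + 4.89 + 6.43
= 279.32 mOsm/kg ≈ 279.3 mOsm/kg
Osmolar gap = measured − calculated = 333 − 279.3 = 53.7 mOsm/kg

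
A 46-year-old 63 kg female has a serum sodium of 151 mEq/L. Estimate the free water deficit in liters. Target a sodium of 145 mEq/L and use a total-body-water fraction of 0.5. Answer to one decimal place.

1.3 L

TBW = 0.5 · 63 = 31.5 L
Free water deficit = TBW · (Na/145 − 1)
= 31.5 · (151/145 − 1)
= 31.5 · 0.0414
= 1.3 L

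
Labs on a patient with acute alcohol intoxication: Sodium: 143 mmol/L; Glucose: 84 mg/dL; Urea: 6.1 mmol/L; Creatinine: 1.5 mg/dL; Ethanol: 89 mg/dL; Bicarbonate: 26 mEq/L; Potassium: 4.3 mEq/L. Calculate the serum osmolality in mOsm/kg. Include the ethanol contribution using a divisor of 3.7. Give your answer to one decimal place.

Calculated osmolality = 2·Na + glucose/18 + urea + ethanol/3.7
= 2·143 + 84/18 + 6.1 + 89/3.7
= 286 + 4.67 + 6.10 + 24.05
= 320.82 mOsm/kg

320.8 mOsm/kg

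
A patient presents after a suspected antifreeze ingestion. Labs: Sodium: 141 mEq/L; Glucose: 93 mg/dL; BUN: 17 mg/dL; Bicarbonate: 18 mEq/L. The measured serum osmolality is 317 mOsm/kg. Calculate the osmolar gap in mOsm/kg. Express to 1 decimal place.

23.8 mOsm/kg

Calculated osmolality = 2·Na + glucose/18 + BUN/2.8
= 2·141 + 93/18 + 17/2.8
= 282 + 5.17 + 6.07
= 293.24 mOsm/kg ≈ 293.2 mOsm/kg
Osmolar gap = measured − calculated = 317 − 293.2 = 23.8 mOsm/kg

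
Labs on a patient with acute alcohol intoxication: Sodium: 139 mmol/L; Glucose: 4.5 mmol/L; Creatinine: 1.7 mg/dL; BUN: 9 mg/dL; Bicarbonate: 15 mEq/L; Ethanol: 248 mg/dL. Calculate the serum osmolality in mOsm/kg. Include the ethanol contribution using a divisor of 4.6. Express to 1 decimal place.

339.6 mOsm/kg

Calculated osmolality = 2·Na + glucose + BUN/2.8 + ethanol/4.6
= 2·139 + 4.5 + 9/2.8 + 248/4.6
= 278 + 4.50 + 3.21 + 53.91
= 339.62 mOsm/kg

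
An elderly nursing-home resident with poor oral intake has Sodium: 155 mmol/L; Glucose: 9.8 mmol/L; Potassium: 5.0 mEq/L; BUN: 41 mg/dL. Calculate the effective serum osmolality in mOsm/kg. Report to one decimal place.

319.8 mOsm/kg

Effective osmolality excludes urea (freely permeant across cell membranes):
2·Na + glucose
= 2·155 + 9.8
= 310 + 9.8
= 319.8 mOsm/kg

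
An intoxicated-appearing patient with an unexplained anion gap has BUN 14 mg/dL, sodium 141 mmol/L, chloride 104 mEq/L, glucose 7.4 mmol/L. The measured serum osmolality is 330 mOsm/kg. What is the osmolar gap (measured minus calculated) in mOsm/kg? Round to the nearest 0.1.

Calculated osmolality = 2·Na + glucose + BUN/2.8
= 2·141 + 7.4 + 14/2.8
= 282 + 7.40 + 5
= 294.4 mOsm/kg ≈ 294.4 mOsm/kg
Osmolar gap = measured − calculated = 330 − 294.4 = 35.6 mOsm/kg

35.6 mOsm/kg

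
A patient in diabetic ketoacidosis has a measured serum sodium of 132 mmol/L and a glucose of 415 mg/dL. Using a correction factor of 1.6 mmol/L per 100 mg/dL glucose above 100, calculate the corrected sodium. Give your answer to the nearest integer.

137 mmol/L

Corrected Na = measured Na + 1.6 · (glucose − 100)/100
= 132 + 1.6 · (415 − 100)/100
= 132 + 5
= 137 mmol/L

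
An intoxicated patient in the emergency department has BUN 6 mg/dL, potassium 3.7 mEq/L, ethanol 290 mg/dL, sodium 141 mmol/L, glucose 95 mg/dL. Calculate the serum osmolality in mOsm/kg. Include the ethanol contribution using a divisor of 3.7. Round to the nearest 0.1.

Calculated osmolality = 2·Na + glucose/18 + BUN/2.8 + ethanol/3.7
= 2·141 + 95/18 + 6/2.8 + 290/3.7
= 282 + 5.28 + 2.14 + 78.38
= 367.8 mOsm/kg

367.8 mOsm/kg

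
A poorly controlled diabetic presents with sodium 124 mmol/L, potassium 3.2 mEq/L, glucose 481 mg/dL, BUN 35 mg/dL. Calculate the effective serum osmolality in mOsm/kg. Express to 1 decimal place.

274.7 mOsm/kg

Effective osmolality excludes urea (freely permeant across cell membranes):
2·Na + glucose/18
= 2·124 + 481/18
= 248 + 26.72
= 274.72 mOsm/kg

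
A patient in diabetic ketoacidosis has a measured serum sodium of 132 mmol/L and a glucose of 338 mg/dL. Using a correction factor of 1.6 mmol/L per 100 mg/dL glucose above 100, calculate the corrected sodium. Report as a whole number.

136 mmol/L

Corrected Na = measured Na + 1.6 · (glucose − 100)/100
= 132 + 1.6 · (338 − 100)/100
= 132 + 3.8
= 135.8 mmol/L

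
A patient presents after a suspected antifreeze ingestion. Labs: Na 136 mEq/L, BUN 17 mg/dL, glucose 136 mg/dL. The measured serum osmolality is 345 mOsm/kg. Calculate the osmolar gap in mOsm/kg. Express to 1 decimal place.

59.4 mOsm/kg

Calculated osmolality = 2·Na + glucose/18 + BUN/2.8
= 2·136 + 136/18 + 17/2.8
= 272 + 7.56 + 6.07
= 285.63 mOsm/kg ≈ 285.6 mOsm/kg
Osmolar gap = measured − calculated = 345 − 285.6 = 59.4 mOsm/kg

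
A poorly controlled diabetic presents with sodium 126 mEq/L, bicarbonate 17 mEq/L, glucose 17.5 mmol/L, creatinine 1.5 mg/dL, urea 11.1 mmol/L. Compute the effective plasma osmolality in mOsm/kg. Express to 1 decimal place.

269.5 mOsm/kg

Effective osmolality excludes urea (freely permeant across cell membranes):
2·Na + glucose
= 2·126 + 17.5
= 252 + 17.5
= 269.5 mOsm/kg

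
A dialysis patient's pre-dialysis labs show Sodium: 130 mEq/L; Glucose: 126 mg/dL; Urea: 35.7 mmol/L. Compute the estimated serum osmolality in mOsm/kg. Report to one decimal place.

302.7 mOsm/kg

Calculated osmolality = 2·Na + glucose/18 + urea
= 2·130 + 126/18 + 35.7
= 260 + 7 + 35.70
= 302.7 mOsm/kg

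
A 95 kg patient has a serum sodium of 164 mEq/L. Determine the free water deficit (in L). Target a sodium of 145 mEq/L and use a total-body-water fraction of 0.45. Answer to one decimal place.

5.6 L

TBW = 0.45 · 95 = 42.75 L
Free water deficit = TBW · (Na/145 − 1)
= 42.75 · (164/145 − 1)
= 42.75 · 0.131
= 5.6 L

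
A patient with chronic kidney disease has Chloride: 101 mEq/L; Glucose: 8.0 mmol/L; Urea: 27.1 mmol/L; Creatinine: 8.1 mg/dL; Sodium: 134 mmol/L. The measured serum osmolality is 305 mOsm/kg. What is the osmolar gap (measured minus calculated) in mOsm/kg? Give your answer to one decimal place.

Calculated osmolality = 2·Na + glucose + urea
= 2·134 + 8 + 27.1
= 268 + 8 + 27.10
= 303.1 mOsm/kg ≈ 303.1 mOsm/kg
Osmolar gap = measured − calculated = 305 − 303.1 = 1.9 mOsm/kg

1.9 mOsm/kg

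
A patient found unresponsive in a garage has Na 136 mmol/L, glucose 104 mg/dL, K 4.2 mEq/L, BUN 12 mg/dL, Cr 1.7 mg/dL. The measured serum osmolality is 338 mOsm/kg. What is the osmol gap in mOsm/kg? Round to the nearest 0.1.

Calculated osmolality = 2·Na + glucose/18 + BUN/2.8
= 2·136 + 104/18 + 12/2.8
= 272 + 5.78 + 4.29
= 282.07 mOsm/kg ≈ 282.1 mOsm/kg
Osmolar gap = measured − calculated = 338 − 282.1 = 55.9 mOsm/kg

55.9 mOsm/kg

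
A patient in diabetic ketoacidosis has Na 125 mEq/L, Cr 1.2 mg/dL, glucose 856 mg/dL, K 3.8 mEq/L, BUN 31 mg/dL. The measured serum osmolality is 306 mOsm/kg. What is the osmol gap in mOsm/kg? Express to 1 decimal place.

-2.6 mOsm/kg

Calculated osmolality = 2·Na + glucose/18 + BUN/2.8
= 2·125 + 856/18 + 31/2.8
= 250 + 47.56 + 11.07
= 308.63 mOsm/kg ≈ 308.6 mOsm/kg
Osmolar gap = measured − calculated = 306 − 308.6 = -2.6 mOsm/kg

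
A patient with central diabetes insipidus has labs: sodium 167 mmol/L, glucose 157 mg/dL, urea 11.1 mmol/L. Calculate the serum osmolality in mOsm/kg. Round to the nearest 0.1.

353.8 mOsm/kg

Calculated osmolality = 2·Na + glucose/18 + urea
= 2·167 + 157/18 + 11.1
= 334 + 8.72 + 11.10
= 353.82 mOsm/kg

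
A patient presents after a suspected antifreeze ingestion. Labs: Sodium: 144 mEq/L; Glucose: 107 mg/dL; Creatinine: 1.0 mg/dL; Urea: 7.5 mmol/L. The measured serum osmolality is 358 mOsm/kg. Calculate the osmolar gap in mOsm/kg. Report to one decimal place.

56.6 mOsm/kg

Calculated osmolality = 2·Na + glucose/18 + urea
= 2·144 + 107/18 + 7.5
= 288 + 5.94 + 7.50
= 301.44 mOsm/kg ≈ 301.4 mOsm/kg
Osmolar gap = measured − calculated = 358 − 301.4 = 56.6 mOsm/kg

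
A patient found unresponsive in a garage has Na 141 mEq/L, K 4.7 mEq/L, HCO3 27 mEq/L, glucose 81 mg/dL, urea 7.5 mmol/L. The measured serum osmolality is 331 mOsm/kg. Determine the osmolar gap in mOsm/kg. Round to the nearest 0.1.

Calculated osmolality = 2·Na + glucose/18 + urea
= 2·141 + 81/18 + 7.5
= 282 + 4.50 + 7.50
= 294 mOsm/kg ≈ 294.0 mOsm/kg
Osmolar gap = measured − calculated = 331 − 294.0 = 37.0 mOsm/kg

37.0 mOsm/kg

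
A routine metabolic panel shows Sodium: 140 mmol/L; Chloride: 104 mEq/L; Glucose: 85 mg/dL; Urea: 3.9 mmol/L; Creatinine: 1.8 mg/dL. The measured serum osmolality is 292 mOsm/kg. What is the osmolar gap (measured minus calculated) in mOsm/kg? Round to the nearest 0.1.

Calculated osmolality = 2·Na + glucose/18 + urea
= 2·140 + 85/18 + 3.9
= 280 + 4.72 + 3.90
= 288.62 mOsm/kg ≈ 288.6 mOsm/kg
Osmolar gap = measured − calculated = 292 − 288.6 = 3.4 mOsm/kg

3.4 mOsm/kg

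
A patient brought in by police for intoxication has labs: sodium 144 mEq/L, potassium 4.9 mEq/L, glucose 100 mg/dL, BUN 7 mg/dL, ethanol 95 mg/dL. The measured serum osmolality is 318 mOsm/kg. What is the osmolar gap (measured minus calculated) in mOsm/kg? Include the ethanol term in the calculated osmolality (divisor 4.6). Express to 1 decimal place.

1.3 mOsm/kg

Calculated osmolality = 2·Na + glucose/18 + BUN/2.8 + ethanol/4.6
= 2·144 + 100/18 + 7/2.8 + 95/4.6
= 288 + 5.56 + 2.50 + 20.65
= 316.71 mOsm/kg ≈ 316.7 mOsm/kg
Osmolar gap = measured − calculated = 318 − 316.7 = 1.3 mOsm/kg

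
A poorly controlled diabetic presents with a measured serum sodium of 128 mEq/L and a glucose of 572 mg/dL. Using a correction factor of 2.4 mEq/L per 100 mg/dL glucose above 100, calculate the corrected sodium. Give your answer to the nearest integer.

139 mEq/L

Corrected Na = measured Na + 2.4 · (glucose − 100)/100
= 128 + 2.4 · (572 − 100)/100
= 128 + 11.3
= 139.3 mEq/L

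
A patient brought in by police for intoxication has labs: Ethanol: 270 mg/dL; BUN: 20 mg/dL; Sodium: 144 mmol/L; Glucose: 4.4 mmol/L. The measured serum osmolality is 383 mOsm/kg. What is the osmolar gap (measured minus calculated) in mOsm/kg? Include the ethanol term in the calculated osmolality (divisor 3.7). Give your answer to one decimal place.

Calculated osmolality = 2·Na + glucose + BUN/2.8 + ethanol/3.7
= 2·144 + 4.4 + 20/2.8 + 270/3.7
= 288 + 4.40 + 7.14 + 72.97
= 372.51 mOsm/kg ≈ 372.5 mOsm/kg
Osmolar gap = measured − calculated = 383 − 372.5 = 10.5 mOsm/kg

10.5 mOsm/kg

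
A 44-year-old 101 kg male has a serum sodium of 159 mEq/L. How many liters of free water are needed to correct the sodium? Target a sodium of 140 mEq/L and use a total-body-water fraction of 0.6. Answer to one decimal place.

8.2 L

TBW = 0.6 · 101 = 60.6 L
Free water deficit = TBW · (Na/140 − 1)
= 60.6 · (159/140 − 1)
= 60.6 · 0.1357
= 8.22 L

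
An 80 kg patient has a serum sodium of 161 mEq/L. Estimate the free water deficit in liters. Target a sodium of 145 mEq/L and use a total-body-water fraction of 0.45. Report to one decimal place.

4.0 L

TBW = 0.45 · 80 = 36 L
Free water deficit = TBW · (Na/145 − 1)
= 36 · (161/145 − 1)
= 36 · 0.1103
= 3.97 L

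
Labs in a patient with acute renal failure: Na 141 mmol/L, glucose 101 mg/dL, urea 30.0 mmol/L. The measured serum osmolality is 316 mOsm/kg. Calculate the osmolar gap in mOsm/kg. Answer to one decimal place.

Calculated osmolality = 2·Na + glucose/18 + urea
= 2·141 + 101/18 + 30
= 282 + 5.61 + 30
= 317.61 mOsm/kg ≈ 317.6 mOsm/kg
Osmolar gap = measured − calculated = 316 − 317.6 = -1.6 mOsm/kg

-1.6 mOsm/kg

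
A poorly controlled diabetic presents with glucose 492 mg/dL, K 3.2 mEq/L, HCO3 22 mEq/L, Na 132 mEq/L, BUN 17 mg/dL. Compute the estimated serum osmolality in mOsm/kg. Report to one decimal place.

Calculated osmolality = 2·Na + glucose/18 + BUN/2.8
= 2·132 + 492/18 + 17/2.8
= 264 + 27.33 + 6.07
= 297.4 mOsm/kg

297.4 mOsm/kg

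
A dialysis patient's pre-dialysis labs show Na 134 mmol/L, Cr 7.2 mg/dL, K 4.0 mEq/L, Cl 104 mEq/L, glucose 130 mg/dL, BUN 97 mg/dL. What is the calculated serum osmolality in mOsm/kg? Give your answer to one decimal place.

309.9 mOsm/kg

Calculated osmolality = 2·Na + glucose/18 + BUN/2.8
= 2·134 + 130/18 + 97/2.8
= 268 + 7.22 + 34.64
= 309.86 mOsm/kg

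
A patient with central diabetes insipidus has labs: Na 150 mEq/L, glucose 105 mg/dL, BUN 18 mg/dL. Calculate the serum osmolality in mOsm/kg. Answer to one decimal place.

Calculated osmolality = 2·Na + glucose/18 + BUN/2.8
= 2·150 + 105/18 + 18/2.8
= 300 + 5.83 + 6.43
= 312.26 mOsm/kg

312.3 mOsm/kg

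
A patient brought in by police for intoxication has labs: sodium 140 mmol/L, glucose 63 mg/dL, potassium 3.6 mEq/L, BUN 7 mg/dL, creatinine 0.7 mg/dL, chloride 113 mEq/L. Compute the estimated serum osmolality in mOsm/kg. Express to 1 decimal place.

286.0 mOsm/kg

Calculated osmolality = 2·Na + glucose/18 + BUN/2.8
= 2·140 + 63/18 + 7/2.8
= 280 + 3.50 + 2.50
= 286 mOsm/kg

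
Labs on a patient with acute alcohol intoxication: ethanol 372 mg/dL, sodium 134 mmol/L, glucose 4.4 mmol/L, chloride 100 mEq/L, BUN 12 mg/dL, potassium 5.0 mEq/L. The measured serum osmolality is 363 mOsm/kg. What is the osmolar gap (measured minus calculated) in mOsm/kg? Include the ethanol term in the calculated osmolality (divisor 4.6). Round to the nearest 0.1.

5.4 mOsm/kg

Calculated osmolality = 2·Na + glucose + BUN/2.8 + ethanol/4.6
= 2·134 + 4.4 + 12/2.8 + 372/4.6
= 268 + 4.40 + 4.29 + 80.87
= 357.56 mOsm/kg ≈ 357.6 mOsm/kg
Osmolar gap = measured − calculated = 363 − 357.6 = 5.4 mOsm/kg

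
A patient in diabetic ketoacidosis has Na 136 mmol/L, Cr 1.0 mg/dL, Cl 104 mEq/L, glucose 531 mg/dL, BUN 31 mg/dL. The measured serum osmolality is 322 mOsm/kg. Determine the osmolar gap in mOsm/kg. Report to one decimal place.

9.4 mOsm/kg

Calculated osmolality = 2·Na + glucose/18 + BUN/2.8
= 2·136 + 531/18 + 31/2.8
= 272 + 29.50 + 11.07
= 312.57 mOsm/kg ≈ 312.6 mOsm/kg
Osmolar gap = measured − calculated = 322 − 312.6 = 9.4 mOsm/kg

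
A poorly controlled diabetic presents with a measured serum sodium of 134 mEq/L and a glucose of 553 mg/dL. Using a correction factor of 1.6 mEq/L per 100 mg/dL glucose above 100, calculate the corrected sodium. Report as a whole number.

Corrected Na = measured Na + 1.6 · (glucose − 100)/100
= 134 + 1.6 · (553 − 100)/100
= 134 + 7.2
= 141.2 mEq/L

141 mEq/L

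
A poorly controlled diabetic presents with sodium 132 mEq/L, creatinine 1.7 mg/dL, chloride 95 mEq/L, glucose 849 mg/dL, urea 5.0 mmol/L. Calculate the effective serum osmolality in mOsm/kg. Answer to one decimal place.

Effective osmolality excludes urea (freely permeant across cell membranes):
2·Na + glucose/18
= 2·132 + 849/18
= 264 + 47.17
= 311.17 mOsm/kg

311.2 mOsm/kg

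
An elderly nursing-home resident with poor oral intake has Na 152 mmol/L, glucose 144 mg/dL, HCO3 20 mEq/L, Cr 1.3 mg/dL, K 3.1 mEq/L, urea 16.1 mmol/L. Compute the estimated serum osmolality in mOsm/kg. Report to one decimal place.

328.1 mOsm/kg

Calculated osmolality = 2·Na + glucose/18 + urea
= 2·152 + 144/18 + 16.1
= 304 + 8 + 16.10
= 328.1 mOsm/kg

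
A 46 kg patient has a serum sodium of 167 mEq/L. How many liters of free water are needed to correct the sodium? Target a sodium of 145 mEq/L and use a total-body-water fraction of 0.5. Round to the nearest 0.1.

3.5 L

TBW = 0.5 · 46 = 23 L
Free water deficit = TBW · (Na/145 − 1)
= 23 · (167/145 − 1)
= 23 · 0.1517
= 3.49 L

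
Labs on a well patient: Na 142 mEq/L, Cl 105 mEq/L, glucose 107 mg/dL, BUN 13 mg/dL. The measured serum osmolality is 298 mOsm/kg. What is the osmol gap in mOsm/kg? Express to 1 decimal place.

3.4 mOsm/kg

Calculated osmolality = 2·Na + glucose/18 + BUN/2.8
= 2·142 + 107/18 + 13/2.8
= 284 + 5.94 + 4.64
= 294.58 mOsm/kg ≈ 294.6 mOsm/kg
Osmolar gap = measured − calculated = 298 − 294.6 = 3.4 mOsm/kg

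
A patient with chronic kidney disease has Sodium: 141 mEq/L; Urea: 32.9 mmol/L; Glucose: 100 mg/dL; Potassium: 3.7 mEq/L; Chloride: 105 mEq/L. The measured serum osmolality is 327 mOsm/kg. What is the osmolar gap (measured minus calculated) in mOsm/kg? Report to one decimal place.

6.5 mOsm/kg

Calculated osmolality = 2·Na + glucose/18 + urea
= 2·141 + 100/18 + 32.9
= 282 + 5.56 + 32.90
= 320.46 mOsm/kg ≈ 320.5 mOsm/kg
Osmolar gap = measured − calculated = 327 − 320.5 = 6.5 mOsm/kg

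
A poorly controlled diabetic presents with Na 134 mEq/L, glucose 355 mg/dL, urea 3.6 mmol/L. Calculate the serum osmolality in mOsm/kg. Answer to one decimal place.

Calculated osmolality = 2·Na + glucose/18 + urea
= 2·134 + 355/18 + 3.6
= 268 + 19.72 + 3.60
= 291.32 mOsm/kg

291.3 mOsm/kg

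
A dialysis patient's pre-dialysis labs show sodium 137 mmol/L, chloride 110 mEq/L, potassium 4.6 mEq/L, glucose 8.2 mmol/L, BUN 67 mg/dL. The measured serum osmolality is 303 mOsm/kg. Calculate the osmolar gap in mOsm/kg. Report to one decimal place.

Calculated osmolality = 2·Na + glucose + BUN/2.8
= 2·137 + 8.2 + 67/2.8
= 274 + 8.20 + 23.93
= 306.13 mOsm/kg ≈ 306.1 mOsm/kg
Osmolar gap = measured − calculated = 303 − 306.1 = -3.1 mOsm/kg

-3.1 mOsm/kg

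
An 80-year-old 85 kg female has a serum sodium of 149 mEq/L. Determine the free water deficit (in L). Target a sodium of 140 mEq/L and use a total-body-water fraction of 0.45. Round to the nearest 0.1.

2.5 L

TBW = 0.45 · 85 = 38.25 L
Free water deficit = TBW · (Na/140 − 1)
= 38.25 · (149/140 − 1)
= 38.25 · 0.0643
= 2.46 L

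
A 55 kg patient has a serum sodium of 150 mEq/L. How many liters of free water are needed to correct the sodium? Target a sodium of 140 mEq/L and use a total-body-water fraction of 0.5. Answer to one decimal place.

TBW = 0.5 · 55 = 27.5 L
Free water deficit = TBW · (Na/140 − 1)
= 27.5 · (150/140 − 1)
= 27.5 · 0.0714
= 1.96 L

2.0 L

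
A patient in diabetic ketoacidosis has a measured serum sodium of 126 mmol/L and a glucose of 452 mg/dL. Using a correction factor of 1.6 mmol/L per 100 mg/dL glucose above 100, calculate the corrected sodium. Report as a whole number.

Corrected Na = measured Na + 1.6 · (glucose − 100)/100
= 126 + 1.6 · (452 − 100)/100
= 126 + 5.6
= 131.6 mmol/L

132 mmol/L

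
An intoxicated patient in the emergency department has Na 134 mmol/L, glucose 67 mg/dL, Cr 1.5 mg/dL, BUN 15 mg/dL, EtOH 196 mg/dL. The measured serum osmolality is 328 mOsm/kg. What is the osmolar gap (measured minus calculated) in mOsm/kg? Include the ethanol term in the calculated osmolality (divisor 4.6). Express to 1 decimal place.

Calculated osmolality = 2·Na + glucose/18 + BUN/2.8 + ethanol/4.6
= 2·134 + 67/18 + 15/2.8 + 196/4.6
= 268 + 3.72 + 5.36 + 42.61
= 319.69 mOsm/kg ≈ 319.7 mOsm/kg
Osmolar gap = measured − calculated = 328 − 319.7 = 8.3 mOsm/kg

8.3 mOsm/kg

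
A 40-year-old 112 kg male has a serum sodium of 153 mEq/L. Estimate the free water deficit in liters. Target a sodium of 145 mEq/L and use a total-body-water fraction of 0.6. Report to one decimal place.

3.7 L

TBW = 0.6 · 112 = 67.2 L
Free water deficit = TBW · (Na/145 − 1)
= 67.2 · (153/145 − 1)
= 67.2 · 0.0552
= 3.71 L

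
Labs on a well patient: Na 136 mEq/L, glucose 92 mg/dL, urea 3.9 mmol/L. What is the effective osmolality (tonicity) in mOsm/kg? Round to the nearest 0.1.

277.1 mOsm/kg

Effective osmolality excludes urea (freely permeant across cell membranes):
2·Na + glucose/18
= 2·136 + 92/18
= 272 + 5.11
= 277.11 mOsm/kg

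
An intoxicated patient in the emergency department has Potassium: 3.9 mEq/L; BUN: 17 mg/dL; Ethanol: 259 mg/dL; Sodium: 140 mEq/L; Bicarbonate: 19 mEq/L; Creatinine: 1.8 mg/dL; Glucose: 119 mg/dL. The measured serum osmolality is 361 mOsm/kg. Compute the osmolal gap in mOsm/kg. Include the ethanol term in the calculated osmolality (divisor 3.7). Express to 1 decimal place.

-1.7 mOsm/kg

Calculated osmolality = 2·Na + glucose/18 + BUN/2.8 + ethanol/3.7
= 2·140 + 119/18 + 17/2.8 + 259/3.7
= 280 + 6.61 + 6.07 + 70
= 362.68 mOsm/kg ≈ 362.7 mOsm/kg
Osmolar gap = measured − calculated = 361 − 362.7 = -1.7 mOsm/kg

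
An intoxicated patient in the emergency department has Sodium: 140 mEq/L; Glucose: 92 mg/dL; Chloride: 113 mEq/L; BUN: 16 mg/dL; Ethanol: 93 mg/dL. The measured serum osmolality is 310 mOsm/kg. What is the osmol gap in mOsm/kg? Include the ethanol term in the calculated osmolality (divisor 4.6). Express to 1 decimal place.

Calculated osmolality = 2·Na + glucose/18 + BUN/2.8 + ethanol/4.6
= 2·140 + 92/18 + 16/2.8 + 93/4.6
= 280 + 5.11 + 5.71 + 20.22
= 311.04 mOsm/kg ≈ 311.0 mOsm/kg
Osmolar gap = measured − calculated = 310 − 311.0 = -1.0 mOsm/kg

-1.0 mOsm/kg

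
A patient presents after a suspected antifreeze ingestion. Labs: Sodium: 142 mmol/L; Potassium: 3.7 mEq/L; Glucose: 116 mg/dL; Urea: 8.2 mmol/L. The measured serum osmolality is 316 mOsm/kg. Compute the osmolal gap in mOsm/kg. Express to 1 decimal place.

Calculated osmolality = 2·Na + glucose/18 + urea
= 2·142 + 116/18 + 8.2
= 284 + 6.44 + 8.20
= 298.64 mOsm/kg ≈ 298.6 mOsm/kg
Osmolar gap = measured − calculated = 316 − 298.6 = 17.4 mOsm/kg

17.4 mOsm/kg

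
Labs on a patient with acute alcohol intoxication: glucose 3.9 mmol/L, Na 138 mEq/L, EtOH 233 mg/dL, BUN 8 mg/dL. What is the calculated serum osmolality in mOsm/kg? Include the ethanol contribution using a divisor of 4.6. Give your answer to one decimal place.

333.4 mOsm/kg

Calculated osmolality = 2·Na + glucose + BUN/2.8 + ethanol/4.6
= 2·138 + 3.9 + 8/2.8 + 233/4.6
= 276 + 3.90 + 2.86 + 50.65
= 333.41 mOsm/kg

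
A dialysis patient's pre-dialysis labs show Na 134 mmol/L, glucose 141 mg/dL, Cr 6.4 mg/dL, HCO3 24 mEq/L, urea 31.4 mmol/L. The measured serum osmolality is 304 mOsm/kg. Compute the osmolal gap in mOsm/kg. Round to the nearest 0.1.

-3.2 mOsm/kg

Calculated osmolality = 2·Na + glucose/18 + urea
= 2·134 + 141/18 + 31.4
= 268 + 7.83 + 31.40
= 307.23 mOsm/kg ≈ 307.2 mOsm/kg
Osmolar gap = measured − calculated = 304 − 307.2 = -3.2 mOsm/kg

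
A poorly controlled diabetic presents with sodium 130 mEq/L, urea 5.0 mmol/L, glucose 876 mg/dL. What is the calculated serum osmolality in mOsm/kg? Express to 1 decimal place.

Calculated osmolality = 2·Na + glucose/18 + urea
= 2·130 + 876/18 + 5
= 260 + 48.67 + 5
= 313.67 mOsm/kg

313.7 mOsm/kg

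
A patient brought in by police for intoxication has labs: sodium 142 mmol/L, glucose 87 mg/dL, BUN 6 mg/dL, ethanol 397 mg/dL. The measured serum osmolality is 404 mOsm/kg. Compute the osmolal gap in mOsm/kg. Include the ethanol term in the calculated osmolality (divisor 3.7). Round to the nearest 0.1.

Calculated osmolality = 2·Na + glucose/18 + BUN/2.8 + ethanol/3.7
= 2·142 + 87/18 + 6/2.8 + 397/3.7
= 284 + 4.83 + 2.14 + 107.30
= 398.27 mOsm/kg ≈ 398.3 mOsm/kg
Osmolar gap = measured − calculated = 404 − 398.3 = 5.7 mOsm/kg

5.7 mOsm/kg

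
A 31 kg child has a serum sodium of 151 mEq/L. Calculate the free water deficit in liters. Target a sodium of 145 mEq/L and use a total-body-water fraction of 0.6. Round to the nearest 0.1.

0.8 L

TBW = 0.6 · 31 = 18.6 L
Free water deficit = TBW · (Na/145 − 1)
= 18.6 · (151/145 − 1)
= 18.6 · 0.0414
= 0.77 L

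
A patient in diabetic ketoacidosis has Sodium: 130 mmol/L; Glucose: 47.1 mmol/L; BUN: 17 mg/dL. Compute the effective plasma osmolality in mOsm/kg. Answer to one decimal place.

Effective osmolality excludes urea (freely permeant across cell membranes):
2·Na + glucose
= 2·130 + 47.1
= 260 + 47.1
= 307.1 mOsm/kg

307.1 mOsm/kg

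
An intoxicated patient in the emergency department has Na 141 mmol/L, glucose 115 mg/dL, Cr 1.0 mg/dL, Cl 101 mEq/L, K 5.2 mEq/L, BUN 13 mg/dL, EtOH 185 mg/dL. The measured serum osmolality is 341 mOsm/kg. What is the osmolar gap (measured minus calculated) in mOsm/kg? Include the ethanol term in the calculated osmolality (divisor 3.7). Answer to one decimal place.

Calculated osmolality = 2·Na + glucose/18 + BUN/2.8 + ethanol/3.7
= 2·141 + 115/18 + 13/2.8 + 185/3.7
= 282 + 6.39 + 4.64 + 50
= 343.03 mOsm/kg ≈ 343.0 mOsm/kg
Osmolar gap = measured − calculated = 341 − 343.0 = -2.0 mOsm/kg

-2.0 mOsm/kg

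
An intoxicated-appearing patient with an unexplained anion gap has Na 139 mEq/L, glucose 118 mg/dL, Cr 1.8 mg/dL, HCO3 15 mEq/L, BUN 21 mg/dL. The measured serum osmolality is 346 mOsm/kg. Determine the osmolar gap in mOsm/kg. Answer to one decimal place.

Calculated osmolality = 2·Na + glucose/18 + BUN/2.8
= 2·139 + 118/18 + 21/2.8
= 278 + 6.56 + 7.50
= 292.06 mOsm/kg ≈ 292.1 mOsm/kg
Osmolar gap = measured − calculated = 346 − 292.1 = 53.9 mOsm/kg

53.9 mOsm/kg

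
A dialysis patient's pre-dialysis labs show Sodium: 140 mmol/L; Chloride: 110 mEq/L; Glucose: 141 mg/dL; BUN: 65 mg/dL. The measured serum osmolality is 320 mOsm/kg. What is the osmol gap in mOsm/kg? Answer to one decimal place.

9.0 mOsm/kg

Calculated osmolality = 2·Na + glucose/18 + BUN/2.8
= 2·140 + 141/18 + 65/2.8
= 280 + 7.83 + 23.21
= 311.04 mOsm/kg ≈ 311.0 mOsm/kg
Osmolar gap = measured − calculated = 320 − 311.0 = 9.0 mOsm/kg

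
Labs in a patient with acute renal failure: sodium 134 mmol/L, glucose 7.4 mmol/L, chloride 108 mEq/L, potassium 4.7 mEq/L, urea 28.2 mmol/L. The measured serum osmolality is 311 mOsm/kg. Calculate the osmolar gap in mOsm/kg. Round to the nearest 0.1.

7.4 mOsm/kg

Calculated osmolality = 2·Na + glucose + urea
= 2·134 + 7.4 + 28.2
= 268 + 7.40 + 28.20
= 303.6 mOsm/kg ≈ 303.6 mOsm/kg
Osmolar gap = measured − calculated = 311 − 303.6 = 7.4 mOsm/kg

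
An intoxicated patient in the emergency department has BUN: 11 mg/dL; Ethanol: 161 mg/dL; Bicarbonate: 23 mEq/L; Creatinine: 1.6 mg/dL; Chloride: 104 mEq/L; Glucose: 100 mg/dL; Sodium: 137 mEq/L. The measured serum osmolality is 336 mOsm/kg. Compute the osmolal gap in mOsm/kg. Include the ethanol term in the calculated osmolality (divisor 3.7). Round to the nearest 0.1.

9.0 mOsm/kg

Calculated osmolality = 2·Na + glucose/18 + BUN/2.8 + ethanol/3.7
= 2·137 + 100/18 + 11/2.8 + 161/3.7
= 274 + 5.56 + 3.93 + 43.51
= 327 mOsm/kg ≈ 327.0 mOsm/kg
Osmolar gap = measured − calculated = 336 − 327.0 = 9.0 mOsm/kg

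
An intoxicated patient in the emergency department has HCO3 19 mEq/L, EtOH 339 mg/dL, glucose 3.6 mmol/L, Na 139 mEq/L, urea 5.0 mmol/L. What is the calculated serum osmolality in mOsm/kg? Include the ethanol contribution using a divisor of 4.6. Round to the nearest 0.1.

360.3 mOsm/kg

Calculated osmolality = 2·Na + glucose + urea + ethanol/4.6
= 2·139 + 3.6 + 5 + 339/4.6
= 278 + 3.60 + 5 + 73.70
= 360.3 mOsm/kg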